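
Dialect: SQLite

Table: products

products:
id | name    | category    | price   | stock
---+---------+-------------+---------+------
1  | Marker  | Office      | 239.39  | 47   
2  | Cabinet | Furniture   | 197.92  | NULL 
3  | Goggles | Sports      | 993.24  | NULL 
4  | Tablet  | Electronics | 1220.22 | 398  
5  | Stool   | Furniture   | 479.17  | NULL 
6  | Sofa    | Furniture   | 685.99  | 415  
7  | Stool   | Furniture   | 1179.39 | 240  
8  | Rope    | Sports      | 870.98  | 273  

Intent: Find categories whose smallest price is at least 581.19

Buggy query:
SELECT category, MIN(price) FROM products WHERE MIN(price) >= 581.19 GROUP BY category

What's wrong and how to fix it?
Bug: MIN() in WHERE is a misuse of aggregate

Fix: Replace WHERE with HAVING after the GROUP BY

Corrected query:
SELECT category, MIN(price) FROM products GROUP BY category HAVING MIN(price) >= 581.19

Result:
category    | MIN(price)
------------+-----------
Electronics | 1220.22   
Sports      | 870.98    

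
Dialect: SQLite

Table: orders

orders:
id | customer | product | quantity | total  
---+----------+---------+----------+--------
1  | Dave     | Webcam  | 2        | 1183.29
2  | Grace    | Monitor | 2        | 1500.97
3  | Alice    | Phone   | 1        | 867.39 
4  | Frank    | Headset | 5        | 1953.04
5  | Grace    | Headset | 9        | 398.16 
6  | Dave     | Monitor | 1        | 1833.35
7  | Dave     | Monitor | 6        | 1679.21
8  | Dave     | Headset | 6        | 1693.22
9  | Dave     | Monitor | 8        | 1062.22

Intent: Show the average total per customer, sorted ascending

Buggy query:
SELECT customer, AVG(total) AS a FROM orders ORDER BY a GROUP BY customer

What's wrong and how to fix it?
Bug: ORDER BY appears before GROUP BY; SQL clause order requires GROUP BY first

Fix: Reorder: SELECT … FROM … GROUP BY … ORDER BY …

Corrected query:
SELECT customer, AVG(total) AS a FROM orders GROUP BY customer ORDER BY a

Result:
customer | a       
---------+---------
Alice    | 867.39  
Grace    | 949.565 
Dave     | 1490.258
Frank    | 1953.04 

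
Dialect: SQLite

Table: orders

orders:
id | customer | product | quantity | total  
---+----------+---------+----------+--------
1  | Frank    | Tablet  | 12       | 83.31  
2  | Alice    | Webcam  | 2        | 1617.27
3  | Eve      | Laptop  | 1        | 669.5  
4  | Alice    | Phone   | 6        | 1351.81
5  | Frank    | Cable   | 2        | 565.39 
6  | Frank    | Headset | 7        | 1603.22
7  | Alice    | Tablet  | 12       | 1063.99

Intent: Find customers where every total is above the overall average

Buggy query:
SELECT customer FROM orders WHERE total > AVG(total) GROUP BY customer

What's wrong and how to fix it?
Bug: AVG() is an aggregate; it can't sit directly in WHERE

Fix: Use a subquery for AVG and a HAVING MIN(...) filter so the condition holds for every row in the group

Corrected query:
SELECT customer FROM orders GROUP BY customer HAVING MIN(total) > (SELECT AVG(total) FROM orders)

Result:
customer
--------
Alice   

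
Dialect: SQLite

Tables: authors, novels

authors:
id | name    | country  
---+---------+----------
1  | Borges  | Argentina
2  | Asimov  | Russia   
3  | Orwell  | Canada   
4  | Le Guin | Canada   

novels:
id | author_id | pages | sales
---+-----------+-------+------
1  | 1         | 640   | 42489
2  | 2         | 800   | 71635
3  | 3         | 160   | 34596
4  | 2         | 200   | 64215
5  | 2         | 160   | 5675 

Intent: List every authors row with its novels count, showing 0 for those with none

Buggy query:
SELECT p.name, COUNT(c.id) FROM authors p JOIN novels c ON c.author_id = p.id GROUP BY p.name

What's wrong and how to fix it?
Bug: An inner join excludes parents with zero children

Fix: Switch to LEFT JOIN to retain unmatched parent rows

Corrected query:
SELECT p.name, COUNT(c.id) FROM authors p LEFT JOIN novels c ON c.author_id = p.id GROUP BY p.name

Result:
name    | COUNT(c.id)
--------+------------
Asimov  | 3          
Borges  | 1          
Le Guin | 0          
Orwell  | 1          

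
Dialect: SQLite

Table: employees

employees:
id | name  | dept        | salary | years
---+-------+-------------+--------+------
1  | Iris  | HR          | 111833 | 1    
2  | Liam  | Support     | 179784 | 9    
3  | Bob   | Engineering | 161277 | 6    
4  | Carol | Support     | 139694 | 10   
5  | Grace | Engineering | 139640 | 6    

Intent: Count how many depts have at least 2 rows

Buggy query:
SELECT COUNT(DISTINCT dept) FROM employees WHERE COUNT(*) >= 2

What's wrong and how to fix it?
Bug: COUNT(*) cannot appear in WHERE; the per-group count doesn't exist yet

Fix: Group first with HAVING COUNT(*) >= 2, then COUNT the resulting groups

Corrected query:
SELECT COUNT(*) FROM (SELECT dept FROM employees GROUP BY dept HAVING COUNT(*) >= 2)

Result:
COUNT(*)
--------
2       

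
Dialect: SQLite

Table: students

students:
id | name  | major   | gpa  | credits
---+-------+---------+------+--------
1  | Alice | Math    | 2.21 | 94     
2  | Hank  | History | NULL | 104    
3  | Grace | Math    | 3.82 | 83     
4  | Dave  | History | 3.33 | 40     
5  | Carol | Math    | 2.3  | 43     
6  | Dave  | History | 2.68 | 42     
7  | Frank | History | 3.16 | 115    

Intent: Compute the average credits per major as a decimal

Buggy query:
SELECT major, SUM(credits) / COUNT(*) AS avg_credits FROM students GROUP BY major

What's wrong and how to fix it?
Bug: SUM(credits) and COUNT(*) are both integers; the division truncates the fractional part

Fix: Cast one side to REAL so the division keeps the fractional part

Corrected query:
SELECT major, SUM(credits) * 1.0 / COUNT(*) AS avg_credits FROM students GROUP BY major

Result:
major   | avg_credits
--------+------------
History | 75.25      
Math    | 73.333333  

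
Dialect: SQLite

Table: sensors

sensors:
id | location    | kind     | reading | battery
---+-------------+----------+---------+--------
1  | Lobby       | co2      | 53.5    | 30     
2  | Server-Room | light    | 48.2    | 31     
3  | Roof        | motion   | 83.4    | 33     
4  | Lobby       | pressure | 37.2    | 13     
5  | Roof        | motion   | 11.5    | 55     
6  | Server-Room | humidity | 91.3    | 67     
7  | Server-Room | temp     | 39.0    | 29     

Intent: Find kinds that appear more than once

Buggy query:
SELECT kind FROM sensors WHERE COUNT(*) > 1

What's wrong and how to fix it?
Bug: COUNT(*) is an aggregate and cannot be used in WHERE

Fix: Group first, then use HAVING for the count condition

Corrected query:
SELECT kind FROM sensors GROUP BY kind HAVING COUNT(*) > 1

Result:
kind  
------
motion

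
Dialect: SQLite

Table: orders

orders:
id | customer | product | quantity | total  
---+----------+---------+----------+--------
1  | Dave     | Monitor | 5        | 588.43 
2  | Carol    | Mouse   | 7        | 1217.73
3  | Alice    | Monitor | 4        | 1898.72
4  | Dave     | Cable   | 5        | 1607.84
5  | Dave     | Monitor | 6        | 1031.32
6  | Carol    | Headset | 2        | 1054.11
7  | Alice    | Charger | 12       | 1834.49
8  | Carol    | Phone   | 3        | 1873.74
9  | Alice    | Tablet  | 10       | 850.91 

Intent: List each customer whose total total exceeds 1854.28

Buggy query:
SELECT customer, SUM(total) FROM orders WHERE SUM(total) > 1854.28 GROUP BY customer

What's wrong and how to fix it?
Bug: SUM(total) is an aggregate, but WHERE filters rows before aggregation

Fix: Move the aggregate condition to a HAVING clause

Corrected query:
SELECT customer, SUM(total) FROM orders GROUP BY customer HAVING SUM(total) > 1854.28

Result:
customer | SUM(total)
---------+-----------
Alice    | 4584.12   
Carol    | 4145.58   
Dave     | 3227.59   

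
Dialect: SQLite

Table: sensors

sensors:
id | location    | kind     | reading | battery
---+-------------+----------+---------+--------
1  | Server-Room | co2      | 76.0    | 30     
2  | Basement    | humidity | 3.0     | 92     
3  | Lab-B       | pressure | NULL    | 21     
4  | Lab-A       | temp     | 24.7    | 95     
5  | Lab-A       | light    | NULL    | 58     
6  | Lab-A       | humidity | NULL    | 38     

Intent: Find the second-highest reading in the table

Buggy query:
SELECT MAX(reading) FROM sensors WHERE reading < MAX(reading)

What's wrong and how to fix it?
Bug: MAX(reading) on the right of the comparison is an aggregate-in-WHERE error

Fix: Compute the overall MAX in a subquery, then take MAX of rows below it

Corrected query:
SELECT MAX(reading) FROM sensors WHERE reading < (SELECT MAX(reading) FROM sensors)

Result:
MAX(reading)
------------
24.7        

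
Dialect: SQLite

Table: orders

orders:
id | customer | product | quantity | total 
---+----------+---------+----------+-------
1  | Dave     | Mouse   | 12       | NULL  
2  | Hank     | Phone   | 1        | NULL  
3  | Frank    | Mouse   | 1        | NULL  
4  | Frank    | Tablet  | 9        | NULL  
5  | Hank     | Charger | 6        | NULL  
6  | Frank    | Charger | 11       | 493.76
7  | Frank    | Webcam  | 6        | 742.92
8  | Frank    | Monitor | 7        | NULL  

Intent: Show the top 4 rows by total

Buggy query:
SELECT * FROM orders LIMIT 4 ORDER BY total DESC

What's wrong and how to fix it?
Bug: LIMIT must come after ORDER BY

Fix: Swap the clauses: ORDER BY first, then LIMIT

Corrected query:
SELECT * FROM orders ORDER BY total DESC LIMIT 4

Result:
id | customer | product | quantity | total 
---+----------+---------+----------+-------
7  | Frank    | Webcam  | 6        | 742.92
6  | Frank    | Charger | 11       | 493.76
1  | Dave     | Mouse   | 12       | NULL  
2  | Hank     | Phone   | 1        | NULL  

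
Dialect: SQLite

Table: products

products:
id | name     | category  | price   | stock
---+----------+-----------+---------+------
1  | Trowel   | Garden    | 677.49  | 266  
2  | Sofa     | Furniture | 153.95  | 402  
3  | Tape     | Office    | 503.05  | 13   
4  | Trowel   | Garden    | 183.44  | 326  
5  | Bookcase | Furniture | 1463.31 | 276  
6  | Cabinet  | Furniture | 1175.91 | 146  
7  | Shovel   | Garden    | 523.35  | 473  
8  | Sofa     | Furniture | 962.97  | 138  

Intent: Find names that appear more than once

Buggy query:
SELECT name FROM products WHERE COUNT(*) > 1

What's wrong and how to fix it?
Bug: COUNT(*) is an aggregate and cannot be used in WHERE

Fix: GROUP BY name, then filter groups with HAVING COUNT(*) > 1

Corrected query:
SELECT name FROM products GROUP BY name HAVING COUNT(*) > 1

Result:
name  
------
Sofa  
Trowel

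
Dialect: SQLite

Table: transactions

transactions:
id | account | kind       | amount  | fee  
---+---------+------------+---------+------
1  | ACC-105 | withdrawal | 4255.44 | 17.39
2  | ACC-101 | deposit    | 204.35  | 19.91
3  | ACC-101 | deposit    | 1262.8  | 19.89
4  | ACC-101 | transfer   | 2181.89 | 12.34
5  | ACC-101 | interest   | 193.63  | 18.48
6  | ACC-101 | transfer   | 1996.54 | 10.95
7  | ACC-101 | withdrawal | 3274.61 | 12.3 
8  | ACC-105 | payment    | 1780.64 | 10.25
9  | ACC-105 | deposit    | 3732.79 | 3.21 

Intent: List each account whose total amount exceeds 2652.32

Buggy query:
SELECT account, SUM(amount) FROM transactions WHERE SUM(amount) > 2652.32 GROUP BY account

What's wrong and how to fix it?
Bug: WHERE runs before GROUP BY, so aggregates aren't available there

Fix: Move the aggregate condition to a HAVING clause

Corrected query:
SELECT account, SUM(amount) FROM transactions GROUP BY account HAVING SUM(amount) > 2652.32

Result:
account | SUM(amount)
--------+------------
ACC-101 | 9113.82    
ACC-105 | 9768.87    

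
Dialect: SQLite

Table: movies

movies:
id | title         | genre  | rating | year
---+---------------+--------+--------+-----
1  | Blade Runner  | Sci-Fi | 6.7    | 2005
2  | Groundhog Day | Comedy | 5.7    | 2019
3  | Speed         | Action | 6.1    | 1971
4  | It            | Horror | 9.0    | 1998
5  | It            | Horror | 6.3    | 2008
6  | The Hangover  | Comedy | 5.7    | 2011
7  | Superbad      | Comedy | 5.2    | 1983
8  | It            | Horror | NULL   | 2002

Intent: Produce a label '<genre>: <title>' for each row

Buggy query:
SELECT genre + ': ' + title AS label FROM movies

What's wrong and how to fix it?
Bug: SQLite uses || for string concatenation; + coerces text to numbers (yielding 0)

Fix: Replace + with || to concatenate text

Corrected query:
SELECT genre || ': ' || title AS label FROM movies

Result:
label                
---------------------
Sci-Fi: Blade Runner 
Comedy: Groundhog Day
Action: Speed        
Horror: It           
Horror: It           
Comedy: The Hangover 
Comedy: Superbad     
Horror: It           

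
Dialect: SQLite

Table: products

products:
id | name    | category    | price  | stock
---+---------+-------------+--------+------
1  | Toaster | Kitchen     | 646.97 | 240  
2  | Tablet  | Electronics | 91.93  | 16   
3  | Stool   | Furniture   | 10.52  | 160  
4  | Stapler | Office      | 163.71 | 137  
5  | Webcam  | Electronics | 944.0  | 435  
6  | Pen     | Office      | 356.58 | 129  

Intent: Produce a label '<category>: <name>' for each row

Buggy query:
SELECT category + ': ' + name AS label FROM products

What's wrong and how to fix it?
Bug: SQLite uses || for string concatenation; + coerces text to numbers (yielding 0)

Fix: Use the || operator for string concatenation

Corrected query:
SELECT category || ': ' || name AS label FROM products

Result:
label              
-------------------
Kitchen: Toaster   
Electronics: Tablet
Furniture: Stool   
Office: Stapler    
Electronics: Webcam
Office: Pen        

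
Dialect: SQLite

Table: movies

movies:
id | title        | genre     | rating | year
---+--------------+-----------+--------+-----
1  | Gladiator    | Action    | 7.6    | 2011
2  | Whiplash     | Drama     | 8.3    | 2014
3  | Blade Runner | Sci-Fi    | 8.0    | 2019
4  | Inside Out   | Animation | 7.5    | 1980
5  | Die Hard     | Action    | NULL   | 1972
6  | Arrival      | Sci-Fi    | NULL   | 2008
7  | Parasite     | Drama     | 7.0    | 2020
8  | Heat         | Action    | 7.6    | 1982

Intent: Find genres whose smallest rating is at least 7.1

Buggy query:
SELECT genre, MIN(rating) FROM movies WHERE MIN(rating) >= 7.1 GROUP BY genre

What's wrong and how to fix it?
Bug: Aggregates like MIN are computed per group after WHERE runs

Fix: Replace WHERE with HAVING after the GROUP BY

Corrected query:
SELECT genre, MIN(rating) FROM movies GROUP BY genre HAVING MIN(rating) >= 7.1

Result:
genre     | MIN(rating)
----------+------------
Action    | 7.6        
Animation | 7.5        
Sci-Fi    | 8          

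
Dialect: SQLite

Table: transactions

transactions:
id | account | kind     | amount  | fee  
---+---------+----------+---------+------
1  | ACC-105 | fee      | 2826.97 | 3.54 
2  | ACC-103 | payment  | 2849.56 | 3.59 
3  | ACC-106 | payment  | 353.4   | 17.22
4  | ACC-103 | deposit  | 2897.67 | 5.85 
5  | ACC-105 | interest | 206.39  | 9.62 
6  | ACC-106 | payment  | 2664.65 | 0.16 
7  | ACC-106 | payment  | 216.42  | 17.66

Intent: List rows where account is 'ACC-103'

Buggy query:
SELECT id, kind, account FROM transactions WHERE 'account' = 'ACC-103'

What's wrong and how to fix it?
Bug: 'account' in single quotes is a string literal, not the column; the comparison is literal-vs-literal and never true

Fix: Reference the column as account without single quotes

Corrected query:
SELECT id, kind, account FROM transactions WHERE account = 'ACC-103'

Result:
id | kind    | account
---+---------+--------
2  | payment | ACC-103
4  | deposit | ACC-103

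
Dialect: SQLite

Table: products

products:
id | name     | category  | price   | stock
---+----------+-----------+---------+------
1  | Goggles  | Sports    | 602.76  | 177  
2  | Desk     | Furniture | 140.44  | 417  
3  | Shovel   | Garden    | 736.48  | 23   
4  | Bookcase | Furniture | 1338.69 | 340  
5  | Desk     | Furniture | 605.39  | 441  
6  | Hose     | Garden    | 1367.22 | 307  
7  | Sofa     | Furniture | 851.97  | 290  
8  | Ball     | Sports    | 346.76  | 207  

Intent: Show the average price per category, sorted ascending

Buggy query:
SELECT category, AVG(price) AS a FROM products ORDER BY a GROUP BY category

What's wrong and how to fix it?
Bug: ORDER BY appears before GROUP BY; SQL clause order requires GROUP BY first

Fix: Reorder: SELECT … FROM … GROUP BY … ORDER BY …

Corrected query:
SELECT category, AVG(price) AS a FROM products GROUP BY category ORDER BY a

Result:
category  | a       
----------+---------
Sports    | 474.76  
Furniture | 734.1225
Garden    | 1051.85 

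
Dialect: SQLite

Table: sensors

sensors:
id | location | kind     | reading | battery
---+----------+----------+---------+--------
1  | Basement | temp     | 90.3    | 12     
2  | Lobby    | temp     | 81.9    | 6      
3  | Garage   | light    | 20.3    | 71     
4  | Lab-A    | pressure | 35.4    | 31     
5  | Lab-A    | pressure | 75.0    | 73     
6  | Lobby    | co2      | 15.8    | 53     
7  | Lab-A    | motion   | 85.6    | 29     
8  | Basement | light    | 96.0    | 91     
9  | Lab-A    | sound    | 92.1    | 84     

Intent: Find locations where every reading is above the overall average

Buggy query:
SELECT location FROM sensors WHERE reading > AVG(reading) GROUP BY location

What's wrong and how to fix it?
Bug: AVG() is an aggregate; it can't sit directly in WHERE

Fix: Compute the overall average in a scalar subquery and compare each group's MIN against it in HAVING

Corrected query:
SELECT location FROM sensors GROUP BY location HAVING MIN(reading) > (SELECT AVG(reading) FROM sensors)

Result:
location
--------
Basement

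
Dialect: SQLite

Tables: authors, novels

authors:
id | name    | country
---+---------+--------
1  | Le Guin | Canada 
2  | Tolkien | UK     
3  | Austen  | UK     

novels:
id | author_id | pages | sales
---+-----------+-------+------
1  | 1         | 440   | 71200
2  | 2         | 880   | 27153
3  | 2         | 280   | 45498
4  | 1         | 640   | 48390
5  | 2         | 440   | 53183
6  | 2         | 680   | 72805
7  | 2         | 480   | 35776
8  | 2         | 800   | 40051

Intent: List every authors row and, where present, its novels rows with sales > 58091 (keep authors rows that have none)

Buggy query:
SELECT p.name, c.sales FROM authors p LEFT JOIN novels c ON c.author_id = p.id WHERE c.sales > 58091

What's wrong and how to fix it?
Bug: A WHERE condition on the right-hand table after LEFT JOIN drops unmatched parents

Fix: Put 'c.sales > 58091' in the JOIN's ON clause instead of WHERE

Corrected query:
SELECT p.name, c.sales FROM authors p LEFT JOIN novels c ON c.author_id = p.id AND c.sales > 58091

Result:
name    | sales
--------+------
Le Guin | 71200
Tolkien | 72805
Austen  | NULL 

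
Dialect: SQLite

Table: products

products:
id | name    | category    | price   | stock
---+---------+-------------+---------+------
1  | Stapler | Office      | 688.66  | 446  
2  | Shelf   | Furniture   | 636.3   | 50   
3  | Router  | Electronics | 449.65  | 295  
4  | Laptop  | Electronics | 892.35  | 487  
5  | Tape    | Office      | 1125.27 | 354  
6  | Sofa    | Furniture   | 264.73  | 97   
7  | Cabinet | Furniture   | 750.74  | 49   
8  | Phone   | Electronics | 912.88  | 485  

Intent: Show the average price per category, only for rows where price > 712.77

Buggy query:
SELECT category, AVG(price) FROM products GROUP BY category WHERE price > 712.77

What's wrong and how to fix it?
Bug: WHERE cannot follow GROUP BY

Fix: Move the WHERE clause before GROUP BY

Corrected query:
SELECT category, AVG(price) FROM products WHERE price > 712.77 GROUP BY category

Result:
category    | AVG(price)
------------+-----------
Electronics | 902.615   
Furniture   | 750.74    
Office      | 1125.27   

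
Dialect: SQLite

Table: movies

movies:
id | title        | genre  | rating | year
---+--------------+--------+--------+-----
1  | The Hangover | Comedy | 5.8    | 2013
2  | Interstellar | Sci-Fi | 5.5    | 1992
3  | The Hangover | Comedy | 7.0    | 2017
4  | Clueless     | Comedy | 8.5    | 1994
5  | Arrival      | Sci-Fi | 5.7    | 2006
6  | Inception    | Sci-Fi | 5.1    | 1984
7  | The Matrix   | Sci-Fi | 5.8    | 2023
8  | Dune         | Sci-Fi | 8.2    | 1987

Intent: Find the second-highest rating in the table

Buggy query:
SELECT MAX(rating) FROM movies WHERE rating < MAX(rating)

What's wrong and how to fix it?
Bug: MAX(rating) on the right of the comparison is an aggregate-in-WHERE error

Fix: Put the inner MAX in a scalar subquery

Corrected query:
SELECT MAX(rating) FROM movies WHERE rating < (SELECT MAX(rating) FROM movies)

Result:
MAX(rating)
-----------
8.2        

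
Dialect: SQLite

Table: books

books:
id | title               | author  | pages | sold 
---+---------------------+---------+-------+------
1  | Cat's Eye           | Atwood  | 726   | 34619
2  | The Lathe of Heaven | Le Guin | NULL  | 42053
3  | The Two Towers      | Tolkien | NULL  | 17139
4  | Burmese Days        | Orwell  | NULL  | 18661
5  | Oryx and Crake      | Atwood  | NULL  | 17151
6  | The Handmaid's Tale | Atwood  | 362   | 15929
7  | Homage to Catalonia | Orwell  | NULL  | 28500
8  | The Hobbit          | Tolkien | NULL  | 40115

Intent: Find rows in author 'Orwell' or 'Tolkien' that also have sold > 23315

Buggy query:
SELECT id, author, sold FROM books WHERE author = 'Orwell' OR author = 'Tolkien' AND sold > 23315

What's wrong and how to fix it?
Bug: AND binds tighter than OR, so this parses as author = 'Orwell' OR (author = 'Tolkien' AND sold > 23315)

Fix: Group the OR with parentheses (or use IN), then AND the threshold

Corrected query:
SELECT id, author, sold FROM books WHERE (author = 'Orwell' OR author = 'Tolkien') AND sold > 23315

Result:
id | author  | sold 
---+---------+------
7  | Orwell  | 28500
8  | Tolkien | 40115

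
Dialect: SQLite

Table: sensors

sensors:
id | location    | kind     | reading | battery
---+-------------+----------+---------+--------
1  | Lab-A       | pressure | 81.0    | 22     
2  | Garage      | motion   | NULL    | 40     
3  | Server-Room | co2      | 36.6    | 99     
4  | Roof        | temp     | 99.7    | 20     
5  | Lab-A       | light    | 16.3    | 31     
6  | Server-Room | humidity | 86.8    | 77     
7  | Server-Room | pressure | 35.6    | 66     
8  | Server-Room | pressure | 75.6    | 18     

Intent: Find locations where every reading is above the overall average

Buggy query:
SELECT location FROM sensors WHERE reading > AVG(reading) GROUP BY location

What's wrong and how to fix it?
Bug: WHERE evaluates per row before aggregation, so AVG() is unavailable

Fix: Compute the overall average in a scalar subquery and compare each group's MIN against it in HAVING

Corrected query:
SELECT location FROM sensors GROUP BY location HAVING MIN(reading) > (SELECT AVG(reading) FROM sensors)

Result:
location
--------
Roof    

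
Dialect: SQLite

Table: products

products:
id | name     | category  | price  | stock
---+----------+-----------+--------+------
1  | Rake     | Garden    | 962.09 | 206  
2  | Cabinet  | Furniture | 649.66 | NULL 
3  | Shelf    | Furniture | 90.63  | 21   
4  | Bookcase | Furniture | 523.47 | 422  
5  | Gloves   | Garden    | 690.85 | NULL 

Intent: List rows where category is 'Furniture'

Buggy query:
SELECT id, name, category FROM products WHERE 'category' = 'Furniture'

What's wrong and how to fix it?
Bug: Single quotes denote string literals in SQL; the column name is being compared as a constant string

Fix: Reference the column as category without single quotes

Corrected query:
SELECT id, name, category FROM products WHERE category = 'Furniture'

Result:
id | name     | category 
---+----------+----------
2  | Cabinet  | Furniture
3  | Shelf    | Furniture
4  | Bookcase | Furniture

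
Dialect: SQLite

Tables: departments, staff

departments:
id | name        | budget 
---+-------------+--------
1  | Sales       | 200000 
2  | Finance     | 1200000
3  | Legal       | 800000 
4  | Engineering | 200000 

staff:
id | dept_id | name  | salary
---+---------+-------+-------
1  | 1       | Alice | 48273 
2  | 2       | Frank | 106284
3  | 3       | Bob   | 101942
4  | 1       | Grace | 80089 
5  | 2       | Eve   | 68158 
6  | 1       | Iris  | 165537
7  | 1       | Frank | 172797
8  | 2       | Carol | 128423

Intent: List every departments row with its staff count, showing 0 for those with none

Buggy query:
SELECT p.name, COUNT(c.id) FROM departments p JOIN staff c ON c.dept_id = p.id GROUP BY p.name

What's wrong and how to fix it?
Bug: INNER JOIN drops departments rows that have no matching staff rows

Fix: Use LEFT JOIN so parents without children still appear (COUNT(c.id) gives 0)

Corrected query:
SELECT p.name, COUNT(c.id) FROM departments p LEFT JOIN staff c ON c.dept_id = p.id GROUP BY p.name

Result:
name        | COUNT(c.id)
------------+------------
Engineering | 0          
Finance     | 3          
Legal       | 1          
Sales       | 4          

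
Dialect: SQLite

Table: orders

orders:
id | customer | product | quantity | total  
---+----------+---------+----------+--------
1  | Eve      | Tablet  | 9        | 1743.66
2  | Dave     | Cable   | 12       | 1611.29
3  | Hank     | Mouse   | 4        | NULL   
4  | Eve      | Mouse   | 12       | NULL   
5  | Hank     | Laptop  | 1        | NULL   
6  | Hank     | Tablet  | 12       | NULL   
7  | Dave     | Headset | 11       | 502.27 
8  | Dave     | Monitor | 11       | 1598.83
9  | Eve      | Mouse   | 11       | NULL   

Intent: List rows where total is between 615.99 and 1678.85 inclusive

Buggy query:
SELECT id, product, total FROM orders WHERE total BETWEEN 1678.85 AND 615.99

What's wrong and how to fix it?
Bug: The bounds are reversed; BETWEEN a AND b requires a <= b to match anything

Fix: Swap the bounds so the smaller value comes first

Corrected query:
SELECT id, product, total FROM orders WHERE total BETWEEN 615.99 AND 1678.85

Result:
id | product | total  
---+---------+--------
2  | Cable   | 1611.29
8  | Monitor | 1598.83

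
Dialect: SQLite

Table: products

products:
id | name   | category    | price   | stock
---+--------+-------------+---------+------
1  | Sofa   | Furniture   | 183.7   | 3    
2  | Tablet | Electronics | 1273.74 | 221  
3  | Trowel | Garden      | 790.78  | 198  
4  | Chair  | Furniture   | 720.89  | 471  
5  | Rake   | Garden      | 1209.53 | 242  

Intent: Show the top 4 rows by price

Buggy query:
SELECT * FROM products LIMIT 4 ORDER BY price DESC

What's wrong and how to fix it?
Bug: ORDER BY cannot follow LIMIT; LIMIT is the final clause

Fix: Swap the clauses: ORDER BY first, then LIMIT

Corrected query:
SELECT * FROM products ORDER BY price DESC LIMIT 4

Result:
id | name   | category    | price   | stock
---+--------+-------------+---------+------
2  | Tablet | Electronics | 1273.74 | 221  
5  | Rake   | Garden      | 1209.53 | 242  
3  | Trowel | Garden      | 790.78  | 198  
4  | Chair  | Furniture   | 720.89  | 471  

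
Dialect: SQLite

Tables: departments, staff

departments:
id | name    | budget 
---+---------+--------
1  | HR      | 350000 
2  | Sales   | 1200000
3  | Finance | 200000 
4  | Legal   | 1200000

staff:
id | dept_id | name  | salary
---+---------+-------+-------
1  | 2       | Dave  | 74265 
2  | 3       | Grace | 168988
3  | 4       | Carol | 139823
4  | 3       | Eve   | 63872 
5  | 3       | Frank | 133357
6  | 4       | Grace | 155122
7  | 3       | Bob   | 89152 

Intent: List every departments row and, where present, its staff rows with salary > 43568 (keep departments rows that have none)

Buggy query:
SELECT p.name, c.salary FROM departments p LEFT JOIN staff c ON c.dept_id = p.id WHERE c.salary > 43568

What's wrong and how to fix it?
Bug: Filtering c.salary in WHERE discards the NULL rows produced by LEFT JOIN, turning it into an inner join

Fix: Move the right-table condition into the ON clause so unmatched parents are kept

Corrected query:
SELECT p.name, c.salary FROM departments p LEFT JOIN staff c ON c.dept_id = p.id AND c.salary > 43568

Result:
name    | salary
--------+-------
HR      | NULL  
Sales   | 74265 
Finance | 63872 
Finance | 89152 
Finance | 133357
Finance | 168988
Legal   | 139823
Legal   | 155122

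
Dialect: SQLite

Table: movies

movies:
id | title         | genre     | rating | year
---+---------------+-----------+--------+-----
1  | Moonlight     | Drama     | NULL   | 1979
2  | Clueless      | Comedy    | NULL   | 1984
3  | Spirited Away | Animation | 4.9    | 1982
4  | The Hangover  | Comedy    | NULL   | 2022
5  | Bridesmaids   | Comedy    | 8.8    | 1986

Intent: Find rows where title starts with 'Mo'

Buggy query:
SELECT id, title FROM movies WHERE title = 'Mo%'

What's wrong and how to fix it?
Bug: '=' compares the literal string including the % character; pattern matching needs LIKE

Fix: Replace '=' with LIKE so 'Mo%' is treated as a pattern

Corrected query:
SELECT id, title FROM movies WHERE title LIKE 'Mo%'

Result:
id | title    
---+----------
1  | Moonlight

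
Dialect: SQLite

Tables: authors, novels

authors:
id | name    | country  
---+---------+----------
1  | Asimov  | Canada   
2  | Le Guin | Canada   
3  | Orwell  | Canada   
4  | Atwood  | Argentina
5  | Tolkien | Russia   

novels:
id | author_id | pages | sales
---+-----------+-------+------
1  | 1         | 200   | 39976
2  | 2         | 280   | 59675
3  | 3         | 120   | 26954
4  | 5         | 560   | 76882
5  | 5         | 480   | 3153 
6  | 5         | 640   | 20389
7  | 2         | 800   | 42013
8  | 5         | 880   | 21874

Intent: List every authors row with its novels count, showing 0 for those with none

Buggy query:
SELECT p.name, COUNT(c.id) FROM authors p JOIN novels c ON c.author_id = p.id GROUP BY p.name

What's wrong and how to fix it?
Bug: An inner join excludes parents with zero children

Fix: Switch to LEFT JOIN to retain unmatched parent rows

Corrected query:
SELECT p.name, COUNT(c.id) FROM authors p LEFT JOIN novels c ON c.author_id = p.id GROUP BY p.name

Result:
name    | COUNT(c.id)
--------+------------
Asimov  | 1          
Atwood  | 0          
Le Guin | 2          
Orwell  | 1          
Tolkien | 4          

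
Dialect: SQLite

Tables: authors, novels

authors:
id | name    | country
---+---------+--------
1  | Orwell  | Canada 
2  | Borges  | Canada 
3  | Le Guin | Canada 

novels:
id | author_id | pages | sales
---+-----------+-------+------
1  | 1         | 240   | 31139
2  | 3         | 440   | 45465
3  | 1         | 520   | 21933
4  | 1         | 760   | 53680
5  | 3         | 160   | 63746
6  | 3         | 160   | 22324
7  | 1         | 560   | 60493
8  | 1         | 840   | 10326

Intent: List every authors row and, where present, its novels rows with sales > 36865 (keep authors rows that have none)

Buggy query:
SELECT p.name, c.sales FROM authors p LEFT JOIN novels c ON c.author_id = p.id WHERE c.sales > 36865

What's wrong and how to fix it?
Bug: A WHERE condition on the right-hand table after LEFT JOIN drops unmatched parents

Fix: Move the right-table condition into the ON clause so unmatched parents are kept

Corrected query:
SELECT p.name, c.sales FROM authors p LEFT JOIN novels c ON c.author_id = p.id AND c.sales > 36865

Result:
name    | sales
--------+------
Orwell  | 53680
Orwell  | 60493
Borges  | NULL 
Le Guin | 45465
Le Guin | 63746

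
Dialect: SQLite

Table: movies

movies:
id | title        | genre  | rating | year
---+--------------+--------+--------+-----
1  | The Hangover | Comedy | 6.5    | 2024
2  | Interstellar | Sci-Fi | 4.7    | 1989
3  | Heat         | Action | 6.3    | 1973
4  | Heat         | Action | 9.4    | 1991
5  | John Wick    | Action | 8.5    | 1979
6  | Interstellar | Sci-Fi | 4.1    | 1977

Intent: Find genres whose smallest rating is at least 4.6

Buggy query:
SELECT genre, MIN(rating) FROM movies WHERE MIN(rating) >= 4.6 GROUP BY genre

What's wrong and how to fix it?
Bug: Aggregates like MIN are computed per group after WHERE runs

Fix: Use HAVING for the per-group MIN condition

Corrected query:
SELECT genre, MIN(rating) FROM movies GROUP BY genre HAVING MIN(rating) >= 4.6

Result:
genre  | MIN(rating)
-------+------------
Action | 6.3        
Comedy | 6.5        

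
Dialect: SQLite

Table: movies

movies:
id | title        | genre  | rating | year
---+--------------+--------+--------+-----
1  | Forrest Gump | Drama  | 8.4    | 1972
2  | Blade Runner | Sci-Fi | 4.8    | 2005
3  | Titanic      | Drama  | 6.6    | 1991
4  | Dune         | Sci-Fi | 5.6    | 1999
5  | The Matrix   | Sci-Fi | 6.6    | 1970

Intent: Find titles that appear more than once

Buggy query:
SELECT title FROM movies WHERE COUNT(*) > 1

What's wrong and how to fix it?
Bug: WHERE can't reference COUNT(*); aggregates are computed after WHERE

Fix: GROUP BY title, then filter groups with HAVING COUNT(*) > 1

Corrected query:
SELECT title FROM movies GROUP BY title HAVING COUNT(*) > 1

Result:
(no rows)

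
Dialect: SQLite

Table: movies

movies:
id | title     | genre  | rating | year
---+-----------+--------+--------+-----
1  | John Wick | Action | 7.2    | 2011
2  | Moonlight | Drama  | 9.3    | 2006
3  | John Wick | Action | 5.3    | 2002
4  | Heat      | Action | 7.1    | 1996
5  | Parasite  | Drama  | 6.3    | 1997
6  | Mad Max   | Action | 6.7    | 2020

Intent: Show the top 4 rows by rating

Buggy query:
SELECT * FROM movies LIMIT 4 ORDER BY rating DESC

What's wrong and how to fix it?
Bug: LIMIT must come after ORDER BY

Fix: Sort with ORDER BY, then apply LIMIT

Corrected query:
SELECT * FROM movies ORDER BY rating DESC LIMIT 4

Result:
id | title     | genre  | rating | year
---+-----------+--------+--------+-----
2  | Moonlight | Drama  | 9.3    | 2006
1  | John Wick | Action | 7.2    | 2011
4  | Heat      | Action | 7.1    | 1996
6  | Mad Max   | Action | 6.7    | 2020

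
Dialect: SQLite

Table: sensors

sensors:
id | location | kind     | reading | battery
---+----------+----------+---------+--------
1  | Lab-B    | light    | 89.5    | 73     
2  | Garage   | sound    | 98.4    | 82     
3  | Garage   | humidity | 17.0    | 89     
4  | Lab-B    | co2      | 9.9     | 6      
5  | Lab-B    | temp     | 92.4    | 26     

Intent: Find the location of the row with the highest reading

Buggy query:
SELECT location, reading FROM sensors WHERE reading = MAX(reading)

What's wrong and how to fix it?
Bug: WHERE is evaluated per row; an aggregate over the whole table isn't defined there

Fix: Use a subquery: WHERE reading = (SELECT MAX(reading) FROM sensors)

Corrected query:
SELECT location, reading FROM sensors WHERE reading = (SELECT MAX(reading) FROM sensors)

Result:
location | reading
---------+--------
Garage   | 98.4   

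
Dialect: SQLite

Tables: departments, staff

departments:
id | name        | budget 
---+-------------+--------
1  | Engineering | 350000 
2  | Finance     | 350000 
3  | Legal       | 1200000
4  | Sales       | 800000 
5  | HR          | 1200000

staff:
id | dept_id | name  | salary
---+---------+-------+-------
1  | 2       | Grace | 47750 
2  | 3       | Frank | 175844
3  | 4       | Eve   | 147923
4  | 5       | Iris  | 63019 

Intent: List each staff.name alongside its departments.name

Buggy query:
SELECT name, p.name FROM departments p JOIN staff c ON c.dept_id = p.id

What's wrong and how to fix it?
Bug: 'name' exists in both joined tables, so the database can't tell which one is meant

Fix: Prefix ambiguous columns with the table alias

Corrected query:
SELECT c.name, p.name FROM departments p JOIN staff c ON c.dept_id = p.id

Result:
name  | name   
------+--------
Grace | Finance
Frank | Legal  
Eve   | Sales  
Iris  | HR     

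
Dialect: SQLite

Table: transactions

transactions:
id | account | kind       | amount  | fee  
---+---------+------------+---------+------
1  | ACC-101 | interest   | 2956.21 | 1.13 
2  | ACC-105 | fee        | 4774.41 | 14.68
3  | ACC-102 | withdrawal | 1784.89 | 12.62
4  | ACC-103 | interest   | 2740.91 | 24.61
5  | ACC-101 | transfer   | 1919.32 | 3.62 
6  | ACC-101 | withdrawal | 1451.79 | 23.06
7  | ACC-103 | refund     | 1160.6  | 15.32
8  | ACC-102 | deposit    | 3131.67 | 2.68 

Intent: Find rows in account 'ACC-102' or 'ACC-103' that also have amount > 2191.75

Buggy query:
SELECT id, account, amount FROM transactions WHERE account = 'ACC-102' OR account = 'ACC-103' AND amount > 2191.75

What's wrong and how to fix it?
Bug: AND binds tighter than OR, so this parses as account = 'ACC-102' OR (account = 'ACC-103' AND amount > 2191.75)

Fix: Add parentheses around the OR so the AND applies to both alternatives

Corrected query:
SELECT id, account, amount FROM transactions WHERE (account = 'ACC-102' OR account = 'ACC-103') AND amount > 2191.75

Result:
id | account | amount 
---+---------+--------
4  | ACC-103 | 2740.91
8  | ACC-102 | 3131.67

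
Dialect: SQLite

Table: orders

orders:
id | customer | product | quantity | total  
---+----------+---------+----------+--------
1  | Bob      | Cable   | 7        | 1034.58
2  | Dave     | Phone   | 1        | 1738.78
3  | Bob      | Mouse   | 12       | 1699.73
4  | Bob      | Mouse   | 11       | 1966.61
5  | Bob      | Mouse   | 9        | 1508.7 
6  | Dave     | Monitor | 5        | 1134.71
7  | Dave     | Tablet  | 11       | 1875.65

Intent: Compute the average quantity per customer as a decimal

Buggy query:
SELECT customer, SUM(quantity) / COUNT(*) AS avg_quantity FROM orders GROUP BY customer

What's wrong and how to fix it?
Bug: SUM(quantity) and COUNT(*) are both integers; the division truncates the fractional part

Fix: Multiply by 1.0 (or CAST to REAL) to force floating-point division

Corrected query:
SELECT customer, SUM(quantity) * 1.0 / COUNT(*) AS avg_quantity FROM orders GROUP BY customer

Result:
customer | avg_quantity
---------+-------------
Bob      | 9.75        
Dave     | 5.666667    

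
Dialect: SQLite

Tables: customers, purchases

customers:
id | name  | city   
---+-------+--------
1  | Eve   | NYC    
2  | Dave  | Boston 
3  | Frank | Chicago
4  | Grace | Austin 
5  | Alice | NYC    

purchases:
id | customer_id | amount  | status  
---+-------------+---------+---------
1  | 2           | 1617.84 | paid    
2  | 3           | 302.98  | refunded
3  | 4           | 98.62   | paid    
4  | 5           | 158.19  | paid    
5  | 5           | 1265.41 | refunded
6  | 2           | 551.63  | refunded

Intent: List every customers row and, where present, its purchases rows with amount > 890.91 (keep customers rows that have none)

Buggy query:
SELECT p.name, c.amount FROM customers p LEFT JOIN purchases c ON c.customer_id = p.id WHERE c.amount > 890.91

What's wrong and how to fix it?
Bug: Filtering c.amount in WHERE discards the NULL rows produced by LEFT JOIN, turning it into an inner join

Fix: Move the right-table condition into the ON clause so unmatched parents are kept

Corrected query:
SELECT p.name, c.amount FROM customers p LEFT JOIN purchases c ON c.customer_id = p.id AND c.amount > 890.91

Result:
name  | amount 
------+--------
Eve   | NULL   
Dave  | 1617.84
Frank | NULL   
Grace | NULL   
Alice | 1265.41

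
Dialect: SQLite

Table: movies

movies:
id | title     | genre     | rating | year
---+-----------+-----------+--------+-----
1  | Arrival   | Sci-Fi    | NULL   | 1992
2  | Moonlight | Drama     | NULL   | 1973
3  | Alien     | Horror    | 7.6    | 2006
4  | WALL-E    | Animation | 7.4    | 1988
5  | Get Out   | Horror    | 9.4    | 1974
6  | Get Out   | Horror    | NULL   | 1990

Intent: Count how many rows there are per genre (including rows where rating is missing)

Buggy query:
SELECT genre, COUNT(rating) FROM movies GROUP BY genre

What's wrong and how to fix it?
Bug: COUNT(column) counts non-NULL values only; rows with NULL rating aren't counted

Fix: Replace COUNT(rating) with COUNT(*)

Corrected query:
SELECT genre, COUNT(*) FROM movies GROUP BY genre

Result:
genre     | COUNT(*)
----------+---------
Animation | 1       
Drama     | 1       
Horror    | 3       
Sci-Fi    | 1       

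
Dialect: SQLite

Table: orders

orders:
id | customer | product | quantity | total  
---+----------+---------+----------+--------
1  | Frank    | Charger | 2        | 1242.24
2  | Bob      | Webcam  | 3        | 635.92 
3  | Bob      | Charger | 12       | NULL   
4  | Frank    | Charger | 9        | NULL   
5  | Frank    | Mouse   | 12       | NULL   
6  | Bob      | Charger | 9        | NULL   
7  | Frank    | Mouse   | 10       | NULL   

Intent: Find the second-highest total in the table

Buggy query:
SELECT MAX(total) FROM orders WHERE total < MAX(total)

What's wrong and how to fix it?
Bug: MAX(total) on the right of the comparison is an aggregate-in-WHERE error

Fix: Put the inner MAX in a scalar subquery

Corrected query:
SELECT MAX(total) FROM orders WHERE total < (SELECT MAX(total) FROM orders)

Result:
MAX(total)
----------
635.92    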